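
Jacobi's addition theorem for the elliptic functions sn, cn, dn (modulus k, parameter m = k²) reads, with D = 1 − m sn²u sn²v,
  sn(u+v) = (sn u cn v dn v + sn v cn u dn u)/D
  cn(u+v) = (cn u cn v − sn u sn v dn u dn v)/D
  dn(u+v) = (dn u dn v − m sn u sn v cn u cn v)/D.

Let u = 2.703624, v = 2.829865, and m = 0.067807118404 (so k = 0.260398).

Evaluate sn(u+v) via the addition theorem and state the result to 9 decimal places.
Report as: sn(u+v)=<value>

sn u = 0.4724466485375982, cn u = -0.8813592708343126, dn u = 0.9924036756629075
sn v = 0.3584166763402784, cn v = -0.933561720574054, dn v = 0.9956351375433392
m = k² = 0.067807118404
D = 1 − m·sn²u·sn²v = 0.9980557269781634
sn(u+v) = (sn u·cn v·dn v + sn v·cn u·dn u)/D = -0.7526271764132993/0.9980557269781634 = -0.7540933397497214

sn(u+v)=-0.754093340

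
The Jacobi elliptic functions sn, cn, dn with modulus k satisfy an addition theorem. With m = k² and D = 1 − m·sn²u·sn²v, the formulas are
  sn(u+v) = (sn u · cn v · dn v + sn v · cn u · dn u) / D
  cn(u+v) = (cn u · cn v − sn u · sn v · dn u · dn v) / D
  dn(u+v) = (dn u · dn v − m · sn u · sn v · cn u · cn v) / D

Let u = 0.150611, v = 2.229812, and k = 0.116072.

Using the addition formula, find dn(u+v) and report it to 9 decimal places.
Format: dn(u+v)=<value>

sn u = 0.1500346935725859, cn u = 0.9886807324533943, dn u = 0.9998483504023095
sn v = 0.7961814006390832, cn v = -0.6050579949693977, dn v = 0.9957206358578242
m = k² = 0.013472709184
D = 1 − m·sn²u·sn²v = 0.9998077517556096
dn(u+v) = (dn u·dn v − m·sn u·sn v·cn u·cn v)/D = 0.9965323812474656/0.9998077517556096 = 0.9967239996865471

dn(u+v)=0.996724000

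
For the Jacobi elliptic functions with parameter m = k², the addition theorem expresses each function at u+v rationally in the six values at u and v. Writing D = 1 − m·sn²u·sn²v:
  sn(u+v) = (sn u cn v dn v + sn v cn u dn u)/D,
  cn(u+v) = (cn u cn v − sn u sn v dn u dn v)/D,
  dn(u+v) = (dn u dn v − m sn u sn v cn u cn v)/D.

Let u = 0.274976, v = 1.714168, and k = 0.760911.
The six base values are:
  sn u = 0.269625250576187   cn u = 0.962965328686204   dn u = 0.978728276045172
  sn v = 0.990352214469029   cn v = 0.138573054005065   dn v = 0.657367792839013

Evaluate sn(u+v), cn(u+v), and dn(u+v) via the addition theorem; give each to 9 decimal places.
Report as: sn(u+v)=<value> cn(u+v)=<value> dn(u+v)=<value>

m = k² = 0.578985549921
D = 1 − m·sn²u·sn²v = 0.9587172896554673
sn(u+v) = (sn u·cn v·dn v + sn v·cn u·dn u)/D = 0.9579496353555202/0.9587172896554673 = 0.9991992902305716
cn(u+v) = (cn u·cn v − sn u·sn v·dn u·dn v)/D = -0.03835801880377824/0.9587172896554673 = -0.04000972885089295
dn(u+v) = (dn u·dn v − m·sn u·sn v·cn u·cn v)/D = 0.622754058282257/0.9587172896554673 = 0.6495700713878385

sn(u+v)=0.999199290 cn(u+v)=-0.040009729 dn(u+v)=0.649570071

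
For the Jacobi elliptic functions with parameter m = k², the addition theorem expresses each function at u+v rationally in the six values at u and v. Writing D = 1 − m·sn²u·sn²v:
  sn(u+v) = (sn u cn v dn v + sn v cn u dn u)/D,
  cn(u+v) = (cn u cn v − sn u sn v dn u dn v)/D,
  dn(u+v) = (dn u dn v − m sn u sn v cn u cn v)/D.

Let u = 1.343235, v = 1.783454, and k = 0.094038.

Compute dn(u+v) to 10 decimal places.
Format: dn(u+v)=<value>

sn u = 0.9736560364390351, cn u = 0.2280217592814955, dn u = 0.995799500088593
sn v = 0.9783933935267556, cn v = -0.2067519467942178, dn v = 0.9957584380265293
m = k² = 0.008843145444
D = 1 − m·sn²u·sn²v = 0.9919750023770757
dn(u+v) = (dn u·dn v − m·sn u·sn v·cn u·cn v)/D = 0.991972902210629/0.9919750023770757 = 0.9999978828433764

dn(u+v)=0.9999978828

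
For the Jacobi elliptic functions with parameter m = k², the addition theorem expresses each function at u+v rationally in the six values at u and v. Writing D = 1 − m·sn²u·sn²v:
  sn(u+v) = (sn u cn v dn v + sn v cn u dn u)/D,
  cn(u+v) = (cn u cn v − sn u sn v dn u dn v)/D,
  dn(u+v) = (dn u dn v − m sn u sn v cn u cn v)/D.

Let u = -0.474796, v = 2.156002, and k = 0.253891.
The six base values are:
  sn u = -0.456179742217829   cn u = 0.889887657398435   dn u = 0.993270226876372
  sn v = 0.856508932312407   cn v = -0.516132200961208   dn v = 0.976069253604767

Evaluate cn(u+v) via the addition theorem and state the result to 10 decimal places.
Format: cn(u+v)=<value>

m = k² = 0.064460639881
D = 1 − m·sn²u·sn²v = 0.9901592002114488
cn(u+v) = (cn u·cn v − sn u·sn v·dn u·dn v)/D = -0.08049446631998142/0.9901592002114488 = -0.08129446891246559

cn(u+v)=-0.0812944689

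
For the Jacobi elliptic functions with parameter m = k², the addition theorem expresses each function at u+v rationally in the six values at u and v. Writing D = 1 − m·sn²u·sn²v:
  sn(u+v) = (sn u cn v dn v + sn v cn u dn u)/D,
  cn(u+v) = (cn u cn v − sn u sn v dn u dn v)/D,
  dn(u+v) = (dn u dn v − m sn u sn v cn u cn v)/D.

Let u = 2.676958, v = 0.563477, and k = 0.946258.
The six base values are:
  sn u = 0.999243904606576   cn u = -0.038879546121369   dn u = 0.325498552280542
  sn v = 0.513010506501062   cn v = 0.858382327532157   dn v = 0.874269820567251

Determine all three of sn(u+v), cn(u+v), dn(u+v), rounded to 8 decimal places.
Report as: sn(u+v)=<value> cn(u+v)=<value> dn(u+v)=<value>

m = k² = 0.895404202564
D = 1 − m·sn²u·sn²v = 0.7647039356449342
sn(u+v) = (sn u·cn v·dn v + sn v·cn u·dn u)/D = 0.7433980767938691/0.7647039356449342 = 0.9721384213446002
cn(u+v) = (cn u·cn v − sn u·sn v·dn u·dn v)/D = -0.1792523601240116/0.7647039356449342 = -0.2344075291999565
dn(u+v) = (dn u·dn v − m·sn u·sn v·cn u·cn v)/D = 0.2998921529197943/0.7647039356449342 = 0.3921676598497848

sn(u+v)=0.97213842 cn(u+v)=-0.23440753 dn(u+v)=0.39216766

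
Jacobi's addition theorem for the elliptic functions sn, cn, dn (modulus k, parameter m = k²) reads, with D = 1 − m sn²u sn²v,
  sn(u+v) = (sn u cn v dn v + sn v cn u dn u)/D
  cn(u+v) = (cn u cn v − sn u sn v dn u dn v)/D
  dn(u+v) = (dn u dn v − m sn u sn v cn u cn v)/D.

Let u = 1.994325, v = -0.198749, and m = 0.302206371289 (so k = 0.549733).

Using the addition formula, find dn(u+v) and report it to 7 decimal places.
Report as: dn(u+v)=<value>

dn(u+v)=0.8361551

sn u = 0.9727268453071557, cn u = -0.2319536255780211, dn u = 0.8450166165783577
sn v = -0.197058726469111, cn v = 0.9803916861756693, dn v = 0.9941150232112096
m = k² = 0.302206371289
D = 1 − m·sn²u·sn²v = 0.9888960687793415
dn(u+v) = (dn u·dn v − m·sn u·sn v·cn u·cn v)/D = 0.8268705228357568/0.9888960687793415 = 0.8361551319102892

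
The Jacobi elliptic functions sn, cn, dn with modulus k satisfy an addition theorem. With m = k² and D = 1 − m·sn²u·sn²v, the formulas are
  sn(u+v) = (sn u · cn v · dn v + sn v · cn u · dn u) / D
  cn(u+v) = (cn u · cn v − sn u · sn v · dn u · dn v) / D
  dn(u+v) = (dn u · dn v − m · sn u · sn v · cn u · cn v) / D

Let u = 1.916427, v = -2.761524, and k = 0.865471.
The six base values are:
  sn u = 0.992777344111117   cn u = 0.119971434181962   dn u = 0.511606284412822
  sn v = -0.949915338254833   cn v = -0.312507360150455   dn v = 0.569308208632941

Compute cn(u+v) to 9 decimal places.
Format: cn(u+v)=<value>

m = k² = 0.749040051841
D = 1 − m·sn²u·sn²v = 0.3338399927723837
cn(u+v) = (cn u·cn v − sn u·sn v·dn u·dn v)/D = 0.2371836390426533/0.3338399927723837 = 0.7104710165877823

cn(u+v)=0.710471017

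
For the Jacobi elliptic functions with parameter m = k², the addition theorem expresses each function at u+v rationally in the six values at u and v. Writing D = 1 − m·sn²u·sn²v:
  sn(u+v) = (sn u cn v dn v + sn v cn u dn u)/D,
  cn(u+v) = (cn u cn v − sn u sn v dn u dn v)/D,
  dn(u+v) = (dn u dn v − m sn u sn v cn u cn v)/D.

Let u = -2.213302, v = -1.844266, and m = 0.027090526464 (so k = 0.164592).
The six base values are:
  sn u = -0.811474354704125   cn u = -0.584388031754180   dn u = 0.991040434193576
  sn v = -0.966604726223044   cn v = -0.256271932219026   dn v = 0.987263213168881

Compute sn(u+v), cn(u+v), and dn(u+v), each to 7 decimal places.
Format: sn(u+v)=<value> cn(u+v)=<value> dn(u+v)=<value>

m = k² = 0.027090526464
D = 1 − m·sn²u·sn²v = 0.9833327146016879
sn(u+v) = (sn u·cn v·dn v + sn v·cn u·dn u)/D = 0.7651206063202153/0.9833327146016879 = 0.7780892417782904
cn(u+v) = (cn u·cn v − sn u·sn v·dn u·dn v)/D = -0.6176841307578741/0.9833327146016879 = -0.6281537485591287
dn(u+v) = (dn u·dn v − m·sn u·sn v·cn u·cn v)/D = 0.9752354458848637/0.9833327146016879 = 0.9917654842592071

sn(u+v)=0.7780892 cn(u+v)=-0.6281537 dn(u+v)=0.9917655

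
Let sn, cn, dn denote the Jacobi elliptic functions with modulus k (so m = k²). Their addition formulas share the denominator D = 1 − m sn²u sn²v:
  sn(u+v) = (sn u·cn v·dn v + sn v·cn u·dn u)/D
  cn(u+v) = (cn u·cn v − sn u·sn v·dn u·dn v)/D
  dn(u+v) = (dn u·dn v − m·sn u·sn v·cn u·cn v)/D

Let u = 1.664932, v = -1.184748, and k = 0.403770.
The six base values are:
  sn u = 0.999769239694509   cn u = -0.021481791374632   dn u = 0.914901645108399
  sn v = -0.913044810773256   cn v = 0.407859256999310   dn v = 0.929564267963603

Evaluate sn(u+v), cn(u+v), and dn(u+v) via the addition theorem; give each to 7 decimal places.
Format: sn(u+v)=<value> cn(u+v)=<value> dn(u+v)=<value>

sn(u+v)=0.4593965 cn(u+v)=0.8882313 dn(u+v)=0.9826461

m = k² = 0.1630302129
D = 1 − m·sn²u·sn²v = 0.8641524464290894
sn(u+v) = (sn u·cn v·dn v + sn v·cn u·dn u)/D = 0.3969886359708164/0.8641524464290894 = 0.4593965307987964
cn(u+v) = (cn u·cn v − sn u·sn v·dn u·dn v)/D = 0.7675672436857965/0.8641524464290894 = 0.8882312916633992
dn(u+v) = (dn u·dn v − m·sn u·sn v·cn u·cn v)/D = 0.8491559885270594/0.8641524464290894 = 0.9826460505157401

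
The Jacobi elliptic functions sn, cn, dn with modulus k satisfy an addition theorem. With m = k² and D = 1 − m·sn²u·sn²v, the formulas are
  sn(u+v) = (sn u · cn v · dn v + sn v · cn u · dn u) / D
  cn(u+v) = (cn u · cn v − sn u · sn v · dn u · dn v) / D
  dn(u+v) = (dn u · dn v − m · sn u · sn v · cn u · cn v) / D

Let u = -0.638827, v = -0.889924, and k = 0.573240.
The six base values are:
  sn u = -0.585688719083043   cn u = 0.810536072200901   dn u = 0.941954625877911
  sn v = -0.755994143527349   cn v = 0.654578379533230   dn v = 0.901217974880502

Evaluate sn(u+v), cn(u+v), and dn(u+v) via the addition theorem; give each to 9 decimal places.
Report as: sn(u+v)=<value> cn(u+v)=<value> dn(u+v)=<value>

m = k² = 0.3286040976
D = 1 − m·sn²u·sn²v = 0.9355766127570911
sn(u+v) = (sn u·cn v·dn v + sn v·cn u·dn u)/D = -0.9227008114414764/0.9355766127570911 = -0.9862375767627726
cn(u+v) = (cn u·cn v − sn u·sn v·dn u·dn v)/D = 0.1546829366907451/0.9355766127570911 = 0.1653343345500089
dn(u+v) = (dn u·dn v − m·sn u·sn v·cn u·cn v)/D = 0.7717108897673053/0.9355766127570911 = 0.8248505565921717

sn(u+v)=-0.986237577 cn(u+v)=0.165334335 dn(u+v)=0.824850557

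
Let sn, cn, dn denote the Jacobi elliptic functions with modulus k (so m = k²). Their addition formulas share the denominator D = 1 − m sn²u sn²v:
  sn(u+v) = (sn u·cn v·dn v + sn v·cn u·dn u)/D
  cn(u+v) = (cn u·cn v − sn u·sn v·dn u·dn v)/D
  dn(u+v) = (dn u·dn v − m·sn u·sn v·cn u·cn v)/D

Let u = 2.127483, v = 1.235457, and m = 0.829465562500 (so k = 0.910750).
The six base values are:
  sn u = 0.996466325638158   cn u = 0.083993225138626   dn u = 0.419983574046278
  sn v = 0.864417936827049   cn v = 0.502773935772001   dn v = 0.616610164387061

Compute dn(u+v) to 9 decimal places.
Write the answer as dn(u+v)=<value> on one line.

m = k² = 0.8294655625
D = 1 − m·sn²u·sn²v = 0.3845806411040861
dn(u+v) = (dn u·dn v − m·sn u·sn v·cn u·cn v)/D = 0.2287943024735842/0.3845806411040861 = 0.5949189273197489

dn(u+v)=0.594918927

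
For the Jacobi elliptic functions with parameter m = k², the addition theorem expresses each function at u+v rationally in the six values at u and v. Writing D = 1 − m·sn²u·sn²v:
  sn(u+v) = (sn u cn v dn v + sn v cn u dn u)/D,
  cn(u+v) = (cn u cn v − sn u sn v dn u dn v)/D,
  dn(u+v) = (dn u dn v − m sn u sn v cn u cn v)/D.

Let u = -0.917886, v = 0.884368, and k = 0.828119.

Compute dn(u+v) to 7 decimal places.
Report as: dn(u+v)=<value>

sn u = -0.7473641006324342, cn u = 0.6644147056514273, dn u = 0.7854647373475795
sn v = 0.7294838784195499, cn v = 0.6839980052061346, dn v = 0.7969089298865456
m = k² = 0.685781078161
D = 1 − m·sn²u·sn²v = 0.7961637783409481
dn(u+v) = (dn u·dn v − m·sn u·sn v·cn u·cn v)/D = 0.7958572126003051/0.7961637783409481 = 0.999614946385426

dn(u+v)=0.9996149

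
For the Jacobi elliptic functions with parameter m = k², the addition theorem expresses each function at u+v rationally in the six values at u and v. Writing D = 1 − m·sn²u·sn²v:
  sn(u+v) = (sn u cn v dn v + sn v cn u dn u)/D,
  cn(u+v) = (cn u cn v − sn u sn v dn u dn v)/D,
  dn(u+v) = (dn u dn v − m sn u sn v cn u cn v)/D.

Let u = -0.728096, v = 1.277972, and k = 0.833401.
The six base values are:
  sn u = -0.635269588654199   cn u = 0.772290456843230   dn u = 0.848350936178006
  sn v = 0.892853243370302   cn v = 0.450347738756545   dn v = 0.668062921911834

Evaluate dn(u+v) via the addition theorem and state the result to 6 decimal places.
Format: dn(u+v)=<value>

m = k² = 0.694557226801
D = 1 − m·sn²u·sn²v = 0.7765479586203555
dn(u+v) = (dn u·dn v − m·sn u·sn v·cn u·cn v)/D = 0.7037689254055241/0.7765479586203555 = 0.9062787656487651

dn(u+v)=0.906279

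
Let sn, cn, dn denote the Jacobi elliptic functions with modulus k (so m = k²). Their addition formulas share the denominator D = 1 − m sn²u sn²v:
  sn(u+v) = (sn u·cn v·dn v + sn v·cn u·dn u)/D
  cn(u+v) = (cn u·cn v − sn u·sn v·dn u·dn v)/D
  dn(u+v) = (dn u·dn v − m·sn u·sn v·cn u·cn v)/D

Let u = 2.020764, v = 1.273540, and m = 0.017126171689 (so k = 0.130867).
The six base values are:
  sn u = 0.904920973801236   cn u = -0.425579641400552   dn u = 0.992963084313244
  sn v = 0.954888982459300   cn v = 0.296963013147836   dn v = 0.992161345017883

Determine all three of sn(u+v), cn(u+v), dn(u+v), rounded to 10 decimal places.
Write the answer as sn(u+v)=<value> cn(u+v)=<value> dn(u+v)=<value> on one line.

sn(u+v)=-0.1386733396 cn(u+v)=-0.9903381770 dn(u+v)=0.9998353158

m = k² = 0.017126171689
D = 1 − m·sn²u·sn²v = 0.9872124493535042
sn(u+v) = (sn u·cn v·dn v + sn v·cn u·dn u)/D = -0.1369000472102148/0.9872124493535042 = -0.1386733395631979
cn(u+v) = (cn u·cn v − sn u·sn v·dn u·dn v)/D = -0.977674177439696/0.9872124493535042 = -0.9903381770356983
dn(u+v) = (dn u·dn v − m·sn u·sn v·cn u·cn v)/D = 0.9870498710331617/0.9872124493535042 = 0.9998353157717481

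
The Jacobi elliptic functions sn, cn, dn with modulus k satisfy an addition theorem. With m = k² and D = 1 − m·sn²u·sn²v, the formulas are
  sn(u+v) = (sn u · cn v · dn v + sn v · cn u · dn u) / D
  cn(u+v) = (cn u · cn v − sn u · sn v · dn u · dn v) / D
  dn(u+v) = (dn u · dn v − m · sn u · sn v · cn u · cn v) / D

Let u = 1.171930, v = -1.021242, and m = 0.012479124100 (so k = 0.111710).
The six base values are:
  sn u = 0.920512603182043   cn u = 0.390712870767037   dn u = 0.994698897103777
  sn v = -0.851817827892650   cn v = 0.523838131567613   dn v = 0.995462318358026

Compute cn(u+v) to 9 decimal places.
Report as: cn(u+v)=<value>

m = k² = 0.0124791241
D = 1 − m·sn²u·sn²v = 0.9923274976129234
cn(u+v) = (cn u·cn v − sn u·sn v·dn u·dn v)/D = 0.9810835279538754/0.9923274976129234 = 0.9886690939371369

cn(u+v)=0.988669094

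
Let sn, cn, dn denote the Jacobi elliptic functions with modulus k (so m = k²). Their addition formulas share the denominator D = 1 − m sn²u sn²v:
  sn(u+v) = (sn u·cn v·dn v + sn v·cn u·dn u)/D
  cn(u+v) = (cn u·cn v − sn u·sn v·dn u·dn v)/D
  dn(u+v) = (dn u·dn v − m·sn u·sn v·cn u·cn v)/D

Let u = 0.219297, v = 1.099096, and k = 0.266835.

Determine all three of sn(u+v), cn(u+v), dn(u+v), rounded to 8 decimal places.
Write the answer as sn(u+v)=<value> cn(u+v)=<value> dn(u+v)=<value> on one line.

sn(u+v)=0.96334672 cn(u+v)=0.26825939 dn(u+v)=0.96639688

sn u = 0.2174225478656845, cn u = 0.976077576670827, dn u = 0.998315656523932
sn v = 0.8851164044130342, cn v = 0.4653696924370367, dn v = 0.9717093138912215
m = k² = 0.071200917225
D = 1 − m·sn²u·sn²v = 0.997363088650148
sn(u+v) = (sn u·cn v·dn v + sn v·cn u·dn u)/D = 0.9608064594246442/0.997363088650148 = 0.9633467193226688
cn(u+v) = (cn u·cn v − sn u·sn v·dn u·dn v)/D = 0.2675520101394167/0.997363088650148 = 0.2682593863600137
dn(u+v) = (dn u·dn v − m·sn u·sn v·cn u·cn v)/D = 0.9638485728216639/0.997363088650148 = 0.9663968757116896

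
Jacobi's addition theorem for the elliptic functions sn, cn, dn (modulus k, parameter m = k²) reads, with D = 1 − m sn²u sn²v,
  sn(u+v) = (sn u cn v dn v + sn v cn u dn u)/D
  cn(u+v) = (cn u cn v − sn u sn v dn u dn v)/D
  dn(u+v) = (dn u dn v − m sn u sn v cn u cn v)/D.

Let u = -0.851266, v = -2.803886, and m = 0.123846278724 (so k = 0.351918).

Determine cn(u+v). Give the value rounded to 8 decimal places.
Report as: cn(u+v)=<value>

cn(u+v)=-0.91811163

sn u = -0.7448287449926279, cn u = 0.6672556786065645, dn u = 0.9650356560092088
sn v = -0.4265535469288272, cn v = -0.9044623107694631, dn v = 0.9886690174908997
m = k² = 0.123846278724
D = 1 − m·sn²u·sn²v = 0.9874990524022075
cn(u+v) = (cn u·cn v − sn u·sn v·dn u·dn v)/D = -0.9066343684151373/0.9874990524022075 = -0.9181116338386783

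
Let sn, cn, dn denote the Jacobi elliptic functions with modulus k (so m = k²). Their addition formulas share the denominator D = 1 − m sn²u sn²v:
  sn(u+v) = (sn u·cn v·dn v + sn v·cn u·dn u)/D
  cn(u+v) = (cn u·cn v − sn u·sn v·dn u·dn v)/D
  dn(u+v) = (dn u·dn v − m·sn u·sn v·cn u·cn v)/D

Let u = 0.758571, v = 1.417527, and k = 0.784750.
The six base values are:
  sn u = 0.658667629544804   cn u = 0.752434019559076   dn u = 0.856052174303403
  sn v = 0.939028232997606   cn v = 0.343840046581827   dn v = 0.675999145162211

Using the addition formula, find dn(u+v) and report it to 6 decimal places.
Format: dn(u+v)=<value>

dn(u+v)=0.628124

m = k² = 0.6158325625
D = 1 − m·sn²u·sn²v = 0.7644123122650231
dn(u+v) = (dn u·dn v − m·sn u·sn v·cn u·cn v)/D = 0.4801460133510833/0.7644123122650231 = 0.6281243847686952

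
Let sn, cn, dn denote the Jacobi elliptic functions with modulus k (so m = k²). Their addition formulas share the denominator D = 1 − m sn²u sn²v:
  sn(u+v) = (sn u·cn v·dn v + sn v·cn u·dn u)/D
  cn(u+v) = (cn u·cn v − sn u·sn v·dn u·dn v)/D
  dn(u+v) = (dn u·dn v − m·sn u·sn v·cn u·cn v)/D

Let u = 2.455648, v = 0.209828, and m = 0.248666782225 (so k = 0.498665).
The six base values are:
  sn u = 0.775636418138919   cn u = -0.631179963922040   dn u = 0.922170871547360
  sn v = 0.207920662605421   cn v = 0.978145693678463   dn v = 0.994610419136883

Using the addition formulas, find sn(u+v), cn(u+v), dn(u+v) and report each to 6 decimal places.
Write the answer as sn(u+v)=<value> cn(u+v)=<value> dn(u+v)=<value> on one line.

sn(u+v)=0.637699 cn(u+v)=-0.770285 dn(u+v)=0.948091

m = k² = 0.248666782225
D = 1 − m·sn²u·sn²v = 0.9935326039081123
sn(u+v) = (sn u·cn v·dn v + sn v·cn u·dn u)/D = 0.6335750029125902/0.9935326039081123 = 0.6376992565924761
cn(u+v) = (cn u·cn v − sn u·sn v·dn u·dn v)/D = -0.7653036983529775/0.9935326039081123 = -0.7702854393933481
dn(u+v) = (dn u·dn v − m·sn u·sn v·cn u·cn v)/D = 0.9419596013673589/0.9935326039081123 = 0.9480912832272556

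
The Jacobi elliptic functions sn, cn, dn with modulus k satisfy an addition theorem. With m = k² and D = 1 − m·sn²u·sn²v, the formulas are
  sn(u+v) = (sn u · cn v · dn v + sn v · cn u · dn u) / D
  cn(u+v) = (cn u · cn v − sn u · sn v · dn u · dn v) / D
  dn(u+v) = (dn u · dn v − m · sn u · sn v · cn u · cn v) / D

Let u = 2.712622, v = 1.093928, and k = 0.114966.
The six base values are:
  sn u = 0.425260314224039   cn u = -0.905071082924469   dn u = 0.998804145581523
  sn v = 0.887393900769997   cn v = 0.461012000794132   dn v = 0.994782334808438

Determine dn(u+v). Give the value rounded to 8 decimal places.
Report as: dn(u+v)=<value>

m = k² = 0.013217181156
D = 1 − m·sn²u·sn²v = 0.998117732113277
dn(u+v) = (dn u·dn v − m·sn u·sn v·cn u·cn v)/D = 0.9956738779824086/0.998117732113277 = 0.9975515372062431

dn(u+v)=0.99755154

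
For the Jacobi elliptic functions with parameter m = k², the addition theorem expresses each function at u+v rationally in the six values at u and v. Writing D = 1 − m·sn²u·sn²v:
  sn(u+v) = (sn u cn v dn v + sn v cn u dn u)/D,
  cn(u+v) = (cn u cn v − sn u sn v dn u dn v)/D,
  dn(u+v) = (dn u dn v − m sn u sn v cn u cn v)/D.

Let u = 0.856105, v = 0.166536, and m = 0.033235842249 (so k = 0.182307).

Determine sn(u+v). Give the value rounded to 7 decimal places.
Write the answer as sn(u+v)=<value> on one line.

sn u = 0.7533268601365744, cn u = 0.6576462892746906, dn u = 0.9905244138246489
sn v = 0.165742185182148, cn v = 0.9861691173683379, dn v = 0.999543393619206
m = k² = 0.033235842249
D = 1 − m·sn²u·sn²v = 0.9994818688354806
sn(u+v) = (sn u·cn v·dn v + sn v·cn u·dn u)/D = 0.8505353650591542/0.9994818688354806 = 0.8509762823913281

sn(u+v)=0.8509763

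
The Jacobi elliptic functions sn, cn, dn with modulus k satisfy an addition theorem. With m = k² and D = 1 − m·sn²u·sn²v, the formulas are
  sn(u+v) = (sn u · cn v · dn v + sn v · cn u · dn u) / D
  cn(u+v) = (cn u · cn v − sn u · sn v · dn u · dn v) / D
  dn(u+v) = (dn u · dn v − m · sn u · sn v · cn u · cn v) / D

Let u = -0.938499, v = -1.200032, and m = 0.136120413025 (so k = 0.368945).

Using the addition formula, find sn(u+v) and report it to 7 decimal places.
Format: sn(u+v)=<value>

sn u = -0.7973054077244423, cn u = 0.6035760820421571, dn u = 0.9557556223945168
sn v = -0.9210189061735882, cn v = 0.3895178743919298, dn v = 0.9404957970506
m = k² = 0.136120413025
D = 1 − m·sn²u·sn²v = 0.9265976831470976
sn(u+v) = (sn u·cn v·dn v + sn v·cn u·dn u)/D = -0.823394115164528/0.9265976831470976 = -0.8886209518331096

sn(u+v)=-0.8886210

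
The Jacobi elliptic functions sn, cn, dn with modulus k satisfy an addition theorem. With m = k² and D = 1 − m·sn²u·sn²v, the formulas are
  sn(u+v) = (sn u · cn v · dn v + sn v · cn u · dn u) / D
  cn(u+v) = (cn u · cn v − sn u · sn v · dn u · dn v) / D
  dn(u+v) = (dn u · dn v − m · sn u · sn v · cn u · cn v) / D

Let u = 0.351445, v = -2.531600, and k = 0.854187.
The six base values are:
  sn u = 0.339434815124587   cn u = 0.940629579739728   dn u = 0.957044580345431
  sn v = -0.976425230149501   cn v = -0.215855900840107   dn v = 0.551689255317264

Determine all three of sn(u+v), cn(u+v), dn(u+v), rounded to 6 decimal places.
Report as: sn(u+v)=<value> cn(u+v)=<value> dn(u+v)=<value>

m = k² = 0.729635430969
D = 1 − m·sn²u·sn²v = 0.9198512653127201
sn(u+v) = (sn u·cn v·dn v + sn v·cn u·dn u)/D = -0.9194235817310249/0.9198512653127201 = -0.9995350513742569
cn(u+v) = (cn u·cn v − sn u·sn v·dn u·dn v)/D = -0.02804688314778711/0.9198512653127201 = -0.03049067192210913
dn(u+v) = (dn u·dn v − m·sn u·sn v·cn u·cn v)/D = 0.4788909452594549/0.9198512653127201 = 0.5206178034626579

sn(u+v)=-0.999535 cn(u+v)=-0.030491 dn(u+v)=0.520618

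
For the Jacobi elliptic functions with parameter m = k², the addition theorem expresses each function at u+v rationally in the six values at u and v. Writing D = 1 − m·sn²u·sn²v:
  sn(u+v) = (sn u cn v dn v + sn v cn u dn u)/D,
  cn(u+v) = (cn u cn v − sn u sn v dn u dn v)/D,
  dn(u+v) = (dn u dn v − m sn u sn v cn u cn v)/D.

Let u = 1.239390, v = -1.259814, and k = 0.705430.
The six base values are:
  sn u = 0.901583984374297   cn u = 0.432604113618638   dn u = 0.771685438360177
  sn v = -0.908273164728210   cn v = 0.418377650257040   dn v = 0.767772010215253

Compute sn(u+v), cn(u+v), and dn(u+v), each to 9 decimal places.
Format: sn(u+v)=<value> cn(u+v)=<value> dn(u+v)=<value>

m = k² = 0.4976314849
D = 1 − m·sn²u·sn²v = 0.6663023157351806
sn(u+v) = (sn u·cn v·dn v + sn v·cn u·dn u)/D = -0.01360714173177149/0.6663023157351806 = -0.02042187369071009
cn(u+v) = (cn u·cn v − sn u·sn v·dn u·dn v)/D = 0.6661633595807831/0.6663023157351806 = 0.9997914517913027
dn(u+v) = (dn u·dn v − m·sn u·sn v·cn u·cn v)/D = 0.6662331704004086/0.6663023157351806 = 0.9998962252822194

sn(u+v)=-0.020421874 cn(u+v)=0.999791452 dn(u+v)=0.999896225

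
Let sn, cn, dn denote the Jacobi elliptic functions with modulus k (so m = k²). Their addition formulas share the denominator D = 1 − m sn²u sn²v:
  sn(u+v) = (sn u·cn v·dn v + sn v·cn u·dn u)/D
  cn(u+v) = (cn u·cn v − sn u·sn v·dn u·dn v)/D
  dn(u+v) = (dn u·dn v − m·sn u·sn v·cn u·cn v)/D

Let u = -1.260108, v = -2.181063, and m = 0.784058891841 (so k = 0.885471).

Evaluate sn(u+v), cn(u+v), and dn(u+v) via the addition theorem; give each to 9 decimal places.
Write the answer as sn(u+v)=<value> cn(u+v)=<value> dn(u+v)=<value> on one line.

sn u = -0.8772182390788001, cn u = 0.480091825620359, dn u = 0.6298074311062732
sn v = -0.9998150760858423, cn v = 0.01923053903200506, dn v = 0.4650065201962994
m = k² = 0.784058891841
D = 1 − m·sn²u·sn²v = 0.3968805245945022
sn(u+v) = (sn u·cn v·dn v + sn v·cn u·dn u)/D = -0.3101538562951637/0.3968805245945022 = -0.7814791532339658
cn(u+v) = (cn u·cn v − sn u·sn v·dn u·dn v)/D = -0.2476262026273597/0.3968805245945022 = -0.6239313528431824
dn(u+v) = (dn u·dn v − m·sn u·sn v·cn u·cn v)/D = 0.2865157598645047/0.3968805245945022 = 0.7219194243840547

sn(u+v)=-0.781479153 cn(u+v)=-0.623931353 dn(u+v)=0.721919424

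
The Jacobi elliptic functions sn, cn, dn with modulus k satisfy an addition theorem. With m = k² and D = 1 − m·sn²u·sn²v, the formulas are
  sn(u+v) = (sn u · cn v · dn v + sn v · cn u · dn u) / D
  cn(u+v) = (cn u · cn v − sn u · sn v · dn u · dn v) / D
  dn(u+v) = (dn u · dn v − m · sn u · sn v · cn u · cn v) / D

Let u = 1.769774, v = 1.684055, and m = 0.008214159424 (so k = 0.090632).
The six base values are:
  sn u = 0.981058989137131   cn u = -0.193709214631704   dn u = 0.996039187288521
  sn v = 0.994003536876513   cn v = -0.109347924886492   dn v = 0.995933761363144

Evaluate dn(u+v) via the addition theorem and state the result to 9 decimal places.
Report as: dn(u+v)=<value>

dn(u+v)=0.999627883

m = k² = 0.008214159424
D = 1 − m·sn²u·sn²v = 0.9921885936600604
dn(u+v) = (dn u·dn v − m·sn u·sn v·cn u·cn v)/D = 0.9918193835014748/0.9921885936600604 = 0.9996278830849853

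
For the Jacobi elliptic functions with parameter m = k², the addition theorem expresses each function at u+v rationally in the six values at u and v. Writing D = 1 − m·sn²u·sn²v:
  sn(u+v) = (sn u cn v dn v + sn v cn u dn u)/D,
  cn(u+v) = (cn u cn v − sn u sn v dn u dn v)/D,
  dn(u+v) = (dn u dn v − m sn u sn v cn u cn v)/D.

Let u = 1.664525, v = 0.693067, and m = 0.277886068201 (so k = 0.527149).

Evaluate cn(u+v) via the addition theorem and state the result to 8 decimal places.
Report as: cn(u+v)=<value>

sn u = 0.9995149298238729, cn u = 0.03114329878446578, dn u = 0.8499314412953691
sn v = 0.628109955274423, cn v = 0.7781245941911632, dn v = 0.9435930268871674
m = k² = 0.277886068201
D = 1 − m·sn²u·sn²v = 0.8904741332151371
cn(u+v) = (cn u·cn v − sn u·sn v·dn u·dn v)/D = -0.4792597996697793/0.8904741332151371 = -0.5382074355594907

cn(u+v)=-0.53820744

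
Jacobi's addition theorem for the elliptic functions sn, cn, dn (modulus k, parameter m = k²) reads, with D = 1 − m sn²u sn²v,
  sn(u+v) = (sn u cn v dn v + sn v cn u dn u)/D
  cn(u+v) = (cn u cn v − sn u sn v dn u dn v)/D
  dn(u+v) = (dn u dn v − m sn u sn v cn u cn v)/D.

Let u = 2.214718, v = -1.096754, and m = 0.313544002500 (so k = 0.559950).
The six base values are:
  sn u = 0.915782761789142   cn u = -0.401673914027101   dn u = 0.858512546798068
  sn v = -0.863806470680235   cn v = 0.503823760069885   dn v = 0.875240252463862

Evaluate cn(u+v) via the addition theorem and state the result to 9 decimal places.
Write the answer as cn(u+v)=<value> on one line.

m = k² = 0.3135440025
D = 1 − m·sn²u·sn²v = 0.8037921709214944
cn(u+v) = (cn u·cn v − sn u·sn v·dn u·dn v)/D = 0.3920326757449865/0.8037921709214944 = 0.4877289054651366

cn(u+v)=0.487728905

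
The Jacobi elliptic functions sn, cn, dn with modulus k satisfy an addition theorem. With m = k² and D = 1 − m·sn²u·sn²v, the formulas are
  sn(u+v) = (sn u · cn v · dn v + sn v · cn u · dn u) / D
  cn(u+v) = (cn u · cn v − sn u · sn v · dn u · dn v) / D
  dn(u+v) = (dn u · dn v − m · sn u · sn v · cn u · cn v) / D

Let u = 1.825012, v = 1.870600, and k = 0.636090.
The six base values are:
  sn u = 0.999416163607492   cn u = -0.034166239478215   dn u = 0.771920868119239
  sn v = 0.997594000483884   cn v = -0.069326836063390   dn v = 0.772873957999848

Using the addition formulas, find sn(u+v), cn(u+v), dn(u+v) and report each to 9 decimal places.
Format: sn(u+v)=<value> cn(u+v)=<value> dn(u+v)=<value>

sn(u+v)=-0.133588560 cn(u+v)=-0.991036880 dn(u+v)=0.996383139

m = k² = 0.4046104881
D = 1 − m·sn²u·sn²v = 0.5978041996483995
sn(u+v) = (sn u·cn v·dn v + sn v·cn u·dn u)/D = -0.07985980199052882/0.5978041996483995 = -0.1335885596613383
cn(u+v) = (cn u·cn v − sn u·sn v·dn u·dn v)/D = -0.592446008631417/0.5978041996483995 = -0.9910368796001535
dn(u+v) = (dn u·dn v − m·sn u·sn v·cn u·cn v)/D = 0.5956420251579099/0.5978041996483995 = 0.996383139342679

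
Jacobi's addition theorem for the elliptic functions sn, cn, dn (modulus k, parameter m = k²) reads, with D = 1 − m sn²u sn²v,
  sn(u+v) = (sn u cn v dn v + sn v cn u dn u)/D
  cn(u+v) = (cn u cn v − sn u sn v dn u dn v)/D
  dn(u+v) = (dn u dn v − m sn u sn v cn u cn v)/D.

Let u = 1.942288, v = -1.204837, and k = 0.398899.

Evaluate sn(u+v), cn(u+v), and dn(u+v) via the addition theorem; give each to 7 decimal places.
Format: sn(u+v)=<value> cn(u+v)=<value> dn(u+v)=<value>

sn(u+v)=0.6653313 cn(u+v)=0.7465483 dn(u+v)=0.9641384

sn u = 0.9615386231966468, cn u = -0.2746697582572513, dn u = 0.9235172899378131
sn v = -0.9208289711923642, cn v = 0.3899666726950037, dn v = 0.9300955146053506
m = k² = 0.159120412201
D = 1 − m·sn²u·sn²v = 0.8752566761478226
sn(u+v) = (sn u·cn v·dn v + sn v·cn u·dn u)/D = 0.5823356390758291/0.8752566761478226 = 0.6653312736085639
cn(u+v) = (cn u·cn v − sn u·sn v·dn u·dn v)/D = 0.6534213438536272/0.8752566761478226 = 0.746548254541129
dn(u+v) = (dn u·dn v − m·sn u·sn v·cn u·cn v)/D = 0.8438685697031101/0.8752566761478226 = 0.9641383981406943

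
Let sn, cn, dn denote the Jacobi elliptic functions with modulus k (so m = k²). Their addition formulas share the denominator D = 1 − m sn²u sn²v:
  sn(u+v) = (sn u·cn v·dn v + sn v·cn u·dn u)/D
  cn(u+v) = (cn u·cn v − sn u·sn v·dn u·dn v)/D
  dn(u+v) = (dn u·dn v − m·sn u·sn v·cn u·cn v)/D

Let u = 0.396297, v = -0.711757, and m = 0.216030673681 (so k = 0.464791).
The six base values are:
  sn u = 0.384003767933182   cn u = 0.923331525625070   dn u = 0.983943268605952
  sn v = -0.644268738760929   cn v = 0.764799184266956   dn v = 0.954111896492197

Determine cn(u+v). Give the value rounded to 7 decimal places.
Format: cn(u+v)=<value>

m = k² = 0.216030673681
D = 1 − m·sn²u·sn²v = 0.986777288890851
cn(u+v) = (cn u·cn v − sn u·sn v·dn u·dn v)/D = 0.9384218568657697/0.986777288890851 = 0.9509966103096745

cn(u+v)=0.9509966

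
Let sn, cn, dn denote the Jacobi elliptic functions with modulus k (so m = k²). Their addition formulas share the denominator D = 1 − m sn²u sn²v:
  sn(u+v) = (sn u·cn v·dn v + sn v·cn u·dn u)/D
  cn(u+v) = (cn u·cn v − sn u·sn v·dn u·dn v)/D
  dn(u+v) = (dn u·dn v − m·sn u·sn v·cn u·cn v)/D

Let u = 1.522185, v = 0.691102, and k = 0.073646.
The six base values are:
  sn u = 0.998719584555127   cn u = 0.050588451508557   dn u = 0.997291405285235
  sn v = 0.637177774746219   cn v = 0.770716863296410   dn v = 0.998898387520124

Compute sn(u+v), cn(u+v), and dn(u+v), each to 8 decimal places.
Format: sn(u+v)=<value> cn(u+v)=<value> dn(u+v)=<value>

m = k² = 0.005423733316
D = 1 − m·sn²u·sn²v = 0.997803623959024
sn(u+v) = (sn u·cn v·dn v + sn v·cn u·dn u)/D = 0.8010286098784249/0.997803623959024 = 0.8027918426475068
cn(u+v) = (cn u·cn v − sn u·sn v·dn u·dn v)/D = -0.5949497778317087/0.997803623959024 = -0.5962593876649831
dn(u+v) = (dn u·dn v − m·sn u·sn v·cn u·cn v)/D = 0.9960582064698514/0.997803623959024 = 0.9982507404791263

sn(u+v)=0.80279184 cn(u+v)=-0.59625939 dn(u+v)=0.99825074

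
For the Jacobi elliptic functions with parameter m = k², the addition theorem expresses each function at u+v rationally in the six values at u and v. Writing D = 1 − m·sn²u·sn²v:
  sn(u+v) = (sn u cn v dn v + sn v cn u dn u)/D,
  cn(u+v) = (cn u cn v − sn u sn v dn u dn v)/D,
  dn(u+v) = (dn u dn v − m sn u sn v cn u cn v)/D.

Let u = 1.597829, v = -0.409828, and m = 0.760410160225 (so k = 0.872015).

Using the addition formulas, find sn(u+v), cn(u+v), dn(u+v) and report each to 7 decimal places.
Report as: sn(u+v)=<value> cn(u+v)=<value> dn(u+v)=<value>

sn(u+v)=0.8566110 cn(u+v)=0.5159629 dn(u+v)=0.6648492

sn u = 0.9568838171185414, cn u = 0.2904709289010689, dn u = 0.5511335594748296
sn v = -0.390743369340334, cn v = 0.9204996574233818, dn v = 0.940159713698313
m = k² = 0.760410160225
D = 1 − m·sn²u·sn²v = 0.8936960101823982
sn(u+v) = (sn u·cn v·dn v + sn v·cn u·dn u)/D = 0.7655497971840597/0.8936960101823982 = 0.8566109599480201
cn(u+v) = (cn u·cn v − sn u·sn v·dn u·dn v)/D = 0.4611139410681294/0.8936960101823982 = 0.5159628506946324
dn(u+v) = (dn u·dn v − m·sn u·sn v·cn u·cn v)/D = 0.5941730754213159/0.8936960101823982 = 0.6648491977714531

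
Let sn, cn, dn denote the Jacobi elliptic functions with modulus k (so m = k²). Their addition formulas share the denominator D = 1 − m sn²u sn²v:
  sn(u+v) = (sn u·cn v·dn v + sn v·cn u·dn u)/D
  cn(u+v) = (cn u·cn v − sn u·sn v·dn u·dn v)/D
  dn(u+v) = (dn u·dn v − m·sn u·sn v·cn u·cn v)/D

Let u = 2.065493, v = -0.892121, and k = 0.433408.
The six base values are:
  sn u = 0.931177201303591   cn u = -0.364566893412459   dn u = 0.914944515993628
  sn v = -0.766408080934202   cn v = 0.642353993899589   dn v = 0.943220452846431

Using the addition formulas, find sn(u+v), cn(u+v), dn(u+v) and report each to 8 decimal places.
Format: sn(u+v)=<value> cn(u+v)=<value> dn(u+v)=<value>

m = k² = 0.187842494464
D = 1 − m·sn²u·sn²v = 0.9043293629334604
sn(u+v) = (sn u·cn v·dn v + sn v·cn u·dn u)/D = 0.8198248840800097/0.9043293629334604 = 0.9065556396628156
cn(u+v) = (cn u·cn v − sn u·sn v·dn u·dn v)/D = 0.381705064292887/0.9043293629334604 = 0.4220863326329618
dn(u+v) = (dn u·dn v − m·sn u·sn v·cn u·cn v)/D = 0.8316010125848597/0.9043293629334604 = 0.9195775860769525

sn(u+v)=0.90655564 cn(u+v)=0.42208633 dn(u+v)=0.91957759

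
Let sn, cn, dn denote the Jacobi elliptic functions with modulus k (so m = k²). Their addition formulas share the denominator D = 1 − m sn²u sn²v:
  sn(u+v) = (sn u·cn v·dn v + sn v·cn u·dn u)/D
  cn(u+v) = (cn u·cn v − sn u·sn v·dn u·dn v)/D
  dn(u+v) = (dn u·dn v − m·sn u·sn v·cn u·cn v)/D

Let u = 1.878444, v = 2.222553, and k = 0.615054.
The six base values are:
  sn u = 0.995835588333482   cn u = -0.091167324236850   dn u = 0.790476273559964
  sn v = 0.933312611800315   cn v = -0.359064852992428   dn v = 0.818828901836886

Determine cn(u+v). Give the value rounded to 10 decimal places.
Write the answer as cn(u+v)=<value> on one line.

cn(u+v)=-0.8449690785

m = k² = 0.378291422916
D = 1 − m·sn²u·sn²v = 0.6732195633014663
cn(u+v) = (cn u·cn v − sn u·sn v·dn u·dn v)/D = -0.5688497140476612/0.6732195633014663 = -0.8449690785247302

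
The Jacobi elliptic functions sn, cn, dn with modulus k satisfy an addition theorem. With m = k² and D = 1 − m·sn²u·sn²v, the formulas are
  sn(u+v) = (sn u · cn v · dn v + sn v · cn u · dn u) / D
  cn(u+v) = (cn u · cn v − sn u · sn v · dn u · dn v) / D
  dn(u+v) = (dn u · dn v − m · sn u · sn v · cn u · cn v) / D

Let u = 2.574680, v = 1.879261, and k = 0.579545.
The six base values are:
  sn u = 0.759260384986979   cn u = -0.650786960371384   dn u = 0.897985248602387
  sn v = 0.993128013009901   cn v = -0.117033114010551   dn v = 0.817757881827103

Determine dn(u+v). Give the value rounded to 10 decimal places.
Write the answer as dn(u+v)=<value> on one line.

dn(u+v)=0.8838307455

m = k² = 0.335872407025
D = 1 − m·sn²u·sn²v = 0.809029505548931
dn(u+v) = (dn u·dn v − m·sn u·sn v·cn u·cn v)/D = 0.7150451510548675/0.809029505548931 = 0.8838307455420991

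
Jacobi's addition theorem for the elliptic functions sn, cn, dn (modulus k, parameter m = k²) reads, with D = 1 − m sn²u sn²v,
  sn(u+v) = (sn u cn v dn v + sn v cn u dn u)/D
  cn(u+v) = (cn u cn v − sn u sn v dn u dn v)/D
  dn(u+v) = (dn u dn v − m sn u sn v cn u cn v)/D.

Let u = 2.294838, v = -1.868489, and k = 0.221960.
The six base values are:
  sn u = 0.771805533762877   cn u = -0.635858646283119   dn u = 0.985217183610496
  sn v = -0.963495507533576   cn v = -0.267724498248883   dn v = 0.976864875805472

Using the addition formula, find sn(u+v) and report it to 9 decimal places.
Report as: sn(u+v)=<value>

m = k² = 0.0492662416
D = 1 − m·sn²u·sn²v = 0.9727563936443474
sn(u+v) = (sn u·cn v·dn v + sn v·cn u·dn u)/D = 0.4017394921017428/0.9727563936443474 = 0.4129908523105776

sn(u+v)=0.412990852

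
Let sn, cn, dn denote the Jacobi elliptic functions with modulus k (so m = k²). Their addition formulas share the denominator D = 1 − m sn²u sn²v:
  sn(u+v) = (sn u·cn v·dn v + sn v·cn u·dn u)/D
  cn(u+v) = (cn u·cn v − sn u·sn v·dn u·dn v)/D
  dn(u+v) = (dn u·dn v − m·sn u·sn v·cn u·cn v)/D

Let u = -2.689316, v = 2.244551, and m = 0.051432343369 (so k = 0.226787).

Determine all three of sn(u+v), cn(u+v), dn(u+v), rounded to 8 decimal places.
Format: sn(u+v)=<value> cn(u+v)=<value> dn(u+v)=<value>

sn(u+v)=-0.42959154 cn(u+v)=0.90302331 dn(u+v)=0.99524279

sn u = -0.4731832714848571, cn u = -0.8809640126514182, dn u = 0.9942254143046992
sn v = 0.8032391340648386, cn v = -0.5956566909779225, dn v = 0.9832681254914797
m = k² = 0.051432343369
D = 1 − m·sn²u·sn²v = 0.9925700687391425
sn(u+v) = (sn u·cn v·dn v + sn v·cn u·dn u)/D = -0.4263997079046584/0.9925700687391425 = -0.4295915435434318
cn(u+v) = (cn u·cn v − sn u·sn v·dn u·dn v)/D = 0.8963139128986273/0.9925700687391425 = 0.9030233140489628
dn(u+v) = (dn u·dn v − m·sn u·sn v·cn u·cn v)/D = 0.9878482079001482/0.9925700687391425 = 0.9952427934432957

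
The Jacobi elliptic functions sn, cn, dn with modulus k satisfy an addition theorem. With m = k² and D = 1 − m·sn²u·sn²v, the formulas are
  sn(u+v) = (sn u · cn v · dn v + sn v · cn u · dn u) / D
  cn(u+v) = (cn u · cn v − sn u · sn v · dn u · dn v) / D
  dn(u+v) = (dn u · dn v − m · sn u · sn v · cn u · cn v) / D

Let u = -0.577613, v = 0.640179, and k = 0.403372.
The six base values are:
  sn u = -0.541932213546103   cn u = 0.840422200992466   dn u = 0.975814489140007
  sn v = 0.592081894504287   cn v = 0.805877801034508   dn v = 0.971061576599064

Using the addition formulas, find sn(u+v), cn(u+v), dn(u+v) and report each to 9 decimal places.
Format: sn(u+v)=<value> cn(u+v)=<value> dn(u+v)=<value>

sn(u+v)=0.062518566 cn(u+v)=0.998043801 dn(u+v)=0.999681970

m = k² = 0.162708970384
D = 1 − m·sn²u·sn²v = 0.9832480644761581
sn(u+v) = (sn u·cn v·dn v + sn v·cn u·dn u)/D = 0.0614712586124617/0.9832480644761581 = 0.06251856559230711
cn(u+v) = (cn u·cn v − sn u·sn v·dn u·dn v)/D = 0.9813246357147623/0.9832480644761581 = 0.9980438011211133
dn(u+v) = (dn u·dn v − m·sn u·sn v·cn u·cn v)/D = 0.9829353617434369/0.9832480644761581 = 0.9996819696432479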